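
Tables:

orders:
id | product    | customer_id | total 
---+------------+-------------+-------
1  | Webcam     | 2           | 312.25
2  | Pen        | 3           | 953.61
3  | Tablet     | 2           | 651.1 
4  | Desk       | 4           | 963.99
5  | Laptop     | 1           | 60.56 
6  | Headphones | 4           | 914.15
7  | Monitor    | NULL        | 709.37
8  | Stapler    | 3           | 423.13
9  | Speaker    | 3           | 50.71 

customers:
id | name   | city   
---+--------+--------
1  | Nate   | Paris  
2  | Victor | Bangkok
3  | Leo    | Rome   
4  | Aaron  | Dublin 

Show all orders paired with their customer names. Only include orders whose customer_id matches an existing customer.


INNER JOIN keeps only orders rows whose customer_id matches an id in customers. Walk through each order:
  - order 1 (Webcam): customer_id=2 -> matches Victor
  - order 2 (Pen): customer_id=3 -> matches Leo
  - order 3 (Tablet): customer_id=2 -> matches Victor
  - order 4 (Desk): customer_id=4 -> matches Aaron
  - order 5 (Laptop): customer_id=1 -> matches Nate
  - order 6 (Headphones): customer_id=4 -> matches Aaron
  - order 7 (Monitor): customer_id=NULL, no match -> dropped
  - order 8 (Stapler): customer_id=3 -> matches Leo
  - order 9 (Speaker): customer_id=3 -> matches Leo
So 1 of 9 rows is dropped.

SQL:
SELECT a.product, b.name AS customer
FROM orders a
INNER JOIN customers b ON a.customer_id = b.id

Result:
product    | customer
-----------+---------
Webcam     | Victor  
Pen        | Leo     
Tablet     | Victor  
Desk       | Aaron   
Laptop     | Nate    
Headphones | Aaron   
Stapler    | Leo     
Speaker    | Leo     


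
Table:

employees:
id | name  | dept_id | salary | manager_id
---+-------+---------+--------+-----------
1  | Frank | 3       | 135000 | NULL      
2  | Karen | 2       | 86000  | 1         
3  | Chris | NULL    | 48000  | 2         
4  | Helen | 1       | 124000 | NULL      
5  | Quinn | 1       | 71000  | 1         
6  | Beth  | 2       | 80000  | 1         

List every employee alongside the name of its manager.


This is a self-join: employees is joined to a second copy of itself, matching each row's manager_id to another row's id. Use LEFT JOIN so rows with manager_id=NULL are kept.
  - employee 1 (Frank): manager_id=NULL -> NULL
  - employee 2 (Karen): manager_id=1 -> Frank
  - employee 3 (Chris): manager_id=2 -> Karen
  - employee 4 (Helen): manager_id=NULL -> NULL
  - employee 5 (Quinn): manager_id=1 -> Frank
  - employee 6 (Beth): manager_id=1 -> Frank

SQL:
SELECT a.name AS item, b.name AS manager
FROM employees a
LEFT JOIN employees b ON a.manager_id = b.id

Result:
item  | manager
------+--------
Frank | NULL   
Karen | Frank  
Chris | Karen  
Helen | NULL   
Quinn | Frank  
Beth  | Frank  


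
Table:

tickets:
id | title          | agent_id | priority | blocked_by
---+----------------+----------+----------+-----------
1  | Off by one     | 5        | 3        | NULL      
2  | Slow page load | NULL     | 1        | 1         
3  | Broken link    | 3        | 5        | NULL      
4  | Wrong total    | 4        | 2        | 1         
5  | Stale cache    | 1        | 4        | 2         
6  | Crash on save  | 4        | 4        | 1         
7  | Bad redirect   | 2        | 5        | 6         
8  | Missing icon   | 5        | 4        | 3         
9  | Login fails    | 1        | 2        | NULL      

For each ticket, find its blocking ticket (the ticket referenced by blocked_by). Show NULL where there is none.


This is a self-join: tickets is joined to a second copy of itself, matching each row's blocked_by to another row's id. Use LEFT JOIN so rows with blocked_by=NULL are kept.
  - ticket 1 (Off by one): blocked_by=NULL -> NULL
  - ticket 2 (Slow page load): blocked_by=1 -> Off by one
  - ticket 3 (Broken link): blocked_by=NULL -> NULL
  - ticket 4 (Wrong total): blocked_by=1 -> Off by one
  - ticket 5 (Stale cache): blocked_by=2 -> Slow page load
  - ticket 6 (Crash on save): blocked_by=1 -> Off by one
  - ticket 7 (Bad redirect): blocked_by=6 -> Crash on save
  - ticket 8 (Missing icon): blocked_by=3 -> Broken link
  - ticket 9 (Login fails): blocked_by=NULL -> NULL

SQL:
SELECT a.title AS item, b.title AS blocked_by
FROM tickets a
LEFT JOIN tickets b ON a.blocked_by = b.id

Result:
item           | blocked_by    
---------------+---------------
Off by one     | NULL          
Slow page load | Off by one    
Broken link    | NULL          
Wrong total    | Off by one    
Stale cache    | Slow page load
Crash on save  | Off by one    
Bad redirect   | Crash on save 
Missing icon   | Broken link   
Login fails    | NULL          


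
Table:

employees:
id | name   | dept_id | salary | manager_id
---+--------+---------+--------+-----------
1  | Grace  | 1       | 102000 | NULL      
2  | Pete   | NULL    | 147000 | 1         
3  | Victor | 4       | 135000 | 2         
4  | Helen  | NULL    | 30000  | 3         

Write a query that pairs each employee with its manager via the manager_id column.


This is a self-join: employees is joined to a second copy of itself, matching each row's manager_id to another row's id. Use LEFT JOIN so rows with manager_id=NULL are kept.
  - employee 1 (Grace): manager_id=NULL -> NULL
  - employee 2 (Pete): manager_id=1 -> Grace
  - employee 3 (Victor): manager_id=2 -> Pete
  - employee 4 (Helen): manager_id=3 -> Victor

SQL:
SELECT a.name AS item, b.name AS manager
FROM employees a
LEFT JOIN employees b ON a.manager_id = b.id

Result:
item   | manager
-------+--------
Grace  | NULL   
Pete   | Grace  
Victor | Pete   
Helen  | Victor 


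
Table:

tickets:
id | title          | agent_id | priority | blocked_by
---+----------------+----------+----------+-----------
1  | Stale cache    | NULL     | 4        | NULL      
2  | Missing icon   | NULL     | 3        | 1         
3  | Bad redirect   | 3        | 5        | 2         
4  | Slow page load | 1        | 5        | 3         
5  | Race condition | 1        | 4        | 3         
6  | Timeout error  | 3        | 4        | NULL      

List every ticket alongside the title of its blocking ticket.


This is a self-join: tickets is joined to a second copy of itself, matching each row's blocked_by to another row's id. Use LEFT JOIN so rows with blocked_by=NULL are kept.
  - ticket 1 (Stale cache): blocked_by=NULL -> NULL
  - ticket 2 (Missing icon): blocked_by=1 -> Stale cache
  - ticket 3 (Bad redirect): blocked_by=2 -> Missing icon
  - ticket 4 (Slow page load): blocked_by=3 -> Bad redirect
  - ticket 5 (Race condition): blocked_by=3 -> Bad redirect
  - ticket 6 (Timeout error): blocked_by=NULL -> NULL

SQL:
SELECT a.title AS item, b.title AS blocked_by
FROM tickets a
LEFT JOIN tickets b ON a.blocked_by = b.id

Result:
item           | blocked_by  
---------------+-------------
Stale cache    | NULL        
Missing icon   | Stale cache 
Bad redirect   | Missing icon
Slow page load | Bad redirect
Race condition | Bad redirect
Timeout error  | NULL        


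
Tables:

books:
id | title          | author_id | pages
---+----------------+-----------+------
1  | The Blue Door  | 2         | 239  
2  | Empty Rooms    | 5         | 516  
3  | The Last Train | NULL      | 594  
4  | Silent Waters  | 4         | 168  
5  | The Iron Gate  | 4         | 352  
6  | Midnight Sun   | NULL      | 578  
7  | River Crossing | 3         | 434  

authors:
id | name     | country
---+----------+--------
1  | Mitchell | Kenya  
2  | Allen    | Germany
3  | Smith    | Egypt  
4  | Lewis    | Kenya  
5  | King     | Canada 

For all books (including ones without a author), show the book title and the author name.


LEFT JOIN keeps every row from books (the left table); where author_id has no match in authors, the author columns become NULL. Walk through each book:
  - book 1 (The Blue Door): author_id=2 -> matches Allen
  - book 2 (Empty Rooms): author_id=5 -> matches King
  - book 3 (The Last Train): author_id=NULL, no match -> kept with NULL
  - book 4 (Silent Waters): author_id=4 -> matches Lewis
  - book 5 (The Iron Gate): author_id=4 -> matches Lewis
  - book 6 (Midnight Sun): author_id=NULL, no match -> kept with NULL
  - book 7 (River Crossing): author_id=3 -> matches Smith
All 7 rows appear; 2 have NULL author.

SQL:
SELECT a.title, b.name AS author
FROM books a
LEFT JOIN authors b ON a.author_id = b.id

Result:
title          | author
---------------+-------
The Blue Door  | Allen 
Empty Rooms    | King  
The Last Train | NULL  
Silent Waters  | Lewis 
The Iron Gate  | Lewis 
Midnight Sun   | NULL  
River Crossing | Smith 


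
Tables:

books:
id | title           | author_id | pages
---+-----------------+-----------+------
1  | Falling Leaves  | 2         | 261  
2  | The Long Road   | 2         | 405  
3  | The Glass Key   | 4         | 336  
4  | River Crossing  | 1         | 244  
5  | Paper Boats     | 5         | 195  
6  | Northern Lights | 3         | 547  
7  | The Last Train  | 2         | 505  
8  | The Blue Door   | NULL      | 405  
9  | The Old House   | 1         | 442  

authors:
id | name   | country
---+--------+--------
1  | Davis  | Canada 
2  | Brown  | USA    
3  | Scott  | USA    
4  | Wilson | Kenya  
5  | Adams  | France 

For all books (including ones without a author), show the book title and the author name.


LEFT JOIN keeps every row from books (the left table); where author_id has no match in authors, the author columns become NULL. Walk through each book:
  - book 1 (Falling Leaves): author_id=2 -> matches Brown
  - book 2 (The Long Road): author_id=2 -> matches Brown
  - book 3 (The Glass Key): author_id=4 -> matches Wilson
  - book 4 (River Crossing): author_id=1 -> matches Davis
  - book 5 (Paper Boats): author_id=5 -> matches Adams
  - book 6 (Northern Lights): author_id=3 -> matches Scott
  - book 7 (The Last Train): author_id=2 -> matches Brown
  - book 8 (The Blue Door): author_id=NULL, no match -> kept with NULL
  - book 9 (The Old House): author_id=1 -> matches Davis
All 9 rows appear; 1 has NULL author.

SQL:
SELECT a.title, b.name AS author
FROM books a
LEFT JOIN authors b ON a.author_id = b.id

Result:
title           | author
----------------+-------
Falling Leaves  | Brown 
The Long Road   | Brown 
The Glass Key   | Wilson
River Crossing  | Davis 
Paper Boats     | Adams 
Northern Lights | Scott 
The Last Train  | Brown 
The Blue Door   | NULL  
The Old House   | Davis 


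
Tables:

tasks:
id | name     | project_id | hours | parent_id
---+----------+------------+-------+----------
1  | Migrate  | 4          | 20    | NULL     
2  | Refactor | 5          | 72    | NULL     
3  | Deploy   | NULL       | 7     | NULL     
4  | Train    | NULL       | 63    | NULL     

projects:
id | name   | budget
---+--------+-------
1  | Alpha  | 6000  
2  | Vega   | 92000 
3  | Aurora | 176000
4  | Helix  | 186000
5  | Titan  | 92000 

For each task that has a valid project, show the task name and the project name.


INNER JOIN keeps only tasks rows whose project_id matches an id in projects. Walk through each task:
  - task 1 (Migrate): project_id=4 -> matches Helix
  - task 2 (Refactor): project_id=5 -> matches Titan
  - task 3 (Deploy): project_id=NULL, no match -> dropped
  - task 4 (Train): project_id=NULL, no match -> dropped
So 2 of 4 rows are dropped.

SQL:
SELECT a.name, b.name AS project
FROM tasks a
INNER JOIN projects b ON a.project_id = b.id

Result:
name     | project
---------+--------
Migrate  | Helix  
Refactor | Titan  


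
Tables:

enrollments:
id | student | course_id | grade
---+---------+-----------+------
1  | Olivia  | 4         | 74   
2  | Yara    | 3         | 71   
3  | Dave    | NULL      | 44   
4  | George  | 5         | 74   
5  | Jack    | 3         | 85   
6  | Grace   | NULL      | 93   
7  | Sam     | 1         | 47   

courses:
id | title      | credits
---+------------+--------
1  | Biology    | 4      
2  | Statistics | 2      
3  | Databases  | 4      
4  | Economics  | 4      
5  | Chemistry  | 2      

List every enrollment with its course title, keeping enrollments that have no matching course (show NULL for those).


LEFT JOIN keeps every row from enrollments (the left table); where course_id has no match in courses, the course columns become NULL. Walk through each enrollment:
  - enrollment 1 (Olivia): course_id=4 -> matches Economics
  - enrollment 2 (Yara): course_id=3 -> matches Databases
  - enrollment 3 (Dave): course_id=NULL, no match -> kept with NULL
  - enrollment 4 (George): course_id=5 -> matches Chemistry
  - enrollment 5 (Jack): course_id=3 -> matches Databases
  - enrollment 6 (Grace): course_id=NULL, no match -> kept with NULL
  - enrollment 7 (Sam): course_id=1 -> matches Biology
All 7 rows appear; 2 have NULL course.

SQL:
SELECT a.student, b.title AS course
FROM enrollments a
LEFT JOIN courses b ON a.course_id = b.id

Result:
student | course   
--------+----------
Olivia  | Economics
Yara    | Databases
Dave    | NULL     
George  | Chemistry
Jack    | Databases
Grace   | NULL     
Sam     | Biology  


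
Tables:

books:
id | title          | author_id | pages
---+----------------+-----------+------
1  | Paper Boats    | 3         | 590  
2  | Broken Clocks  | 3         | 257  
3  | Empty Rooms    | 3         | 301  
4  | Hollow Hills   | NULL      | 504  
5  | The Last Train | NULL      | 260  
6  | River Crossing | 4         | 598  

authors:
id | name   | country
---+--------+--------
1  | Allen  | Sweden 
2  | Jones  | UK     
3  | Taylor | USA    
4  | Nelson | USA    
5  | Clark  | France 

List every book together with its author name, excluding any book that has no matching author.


INNER JOIN keeps only books rows whose author_id matches an id in authors. Walk through each book:
  - book 1 (Paper Boats): author_id=3 -> matches Taylor
  - book 2 (Broken Clocks): author_id=3 -> matches Taylor
  - book 3 (Empty Rooms): author_id=3 -> matches Taylor
  - book 4 (Hollow Hills): author_id=NULL, no match -> dropped
  - book 5 (The Last Train): author_id=NULL, no match -> dropped
  - book 6 (River Crossing): author_id=4 -> matches Nelson
So 2 of 6 rows are dropped.

SQL:
SELECT a.title, b.name AS author
FROM books a
INNER JOIN authors b ON a.author_id = b.id

Result:
title          | author
---------------+-------
Paper Boats    | Taylor
Broken Clocks  | Taylor
Empty Rooms    | Taylor
River Crossing | Nelson


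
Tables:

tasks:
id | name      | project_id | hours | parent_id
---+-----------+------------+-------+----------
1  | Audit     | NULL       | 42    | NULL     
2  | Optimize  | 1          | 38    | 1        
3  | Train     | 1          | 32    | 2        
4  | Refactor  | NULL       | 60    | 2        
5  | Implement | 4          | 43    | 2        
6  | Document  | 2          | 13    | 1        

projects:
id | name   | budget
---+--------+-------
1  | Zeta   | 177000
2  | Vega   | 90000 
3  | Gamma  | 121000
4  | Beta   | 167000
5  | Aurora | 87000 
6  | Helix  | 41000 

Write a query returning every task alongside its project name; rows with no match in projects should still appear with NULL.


LEFT JOIN keeps every row from tasks (the left table); where project_id has no match in projects, the project columns become NULL. Walk through each task:
  - task 1 (Audit): project_id=NULL, no match -> kept with NULL
  - task 2 (Optimize): project_id=1 -> matches Zeta
  - task 3 (Train): project_id=1 -> matches Zeta
  - task 4 (Refactor): project_id=NULL, no match -> kept with NULL
  - task 5 (Implement): project_id=4 -> matches Beta
  - task 6 (Document): project_id=2 -> matches Vega
All 6 rows appear; 2 have NULL project.

SQL:
SELECT a.name, b.name AS project
FROM tasks a
LEFT JOIN projects b ON a.project_id = b.id

Result:
name      | project
----------+--------
Audit     | NULL   
Optimize  | Zeta   
Train     | Zeta   
Refactor  | NULL   
Implement | Beta   
Document  | Vega   


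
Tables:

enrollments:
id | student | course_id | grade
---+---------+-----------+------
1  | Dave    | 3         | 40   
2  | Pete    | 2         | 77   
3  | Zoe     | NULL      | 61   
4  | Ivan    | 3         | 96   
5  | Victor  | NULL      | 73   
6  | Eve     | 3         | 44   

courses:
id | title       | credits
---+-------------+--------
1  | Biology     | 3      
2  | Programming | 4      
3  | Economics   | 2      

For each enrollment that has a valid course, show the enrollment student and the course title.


INNER JOIN keeps only enrollments rows whose course_id matches an id in courses. Walk through each enrollment:
  - enrollment 1 (Dave): course_id=3 -> matches Economics
  - enrollment 2 (Pete): course_id=2 -> matches Programming
  - enrollment 3 (Zoe): course_id=NULL, no match -> dropped
  - enrollment 4 (Ivan): course_id=3 -> matches Economics
  - enrollment 5 (Victor): course_id=NULL, no match -> dropped
  - enrollment 6 (Eve): course_id=3 -> matches Economics
So 2 of 6 rows are dropped.

SQL:
SELECT a.student, b.title AS course
FROM enrollments a
INNER JOIN courses b ON a.course_id = b.id

Result:
student | course     
--------+------------
Dave    | Economics  
Pete    | Programming
Ivan    | Economics  
Eve     | Economics  


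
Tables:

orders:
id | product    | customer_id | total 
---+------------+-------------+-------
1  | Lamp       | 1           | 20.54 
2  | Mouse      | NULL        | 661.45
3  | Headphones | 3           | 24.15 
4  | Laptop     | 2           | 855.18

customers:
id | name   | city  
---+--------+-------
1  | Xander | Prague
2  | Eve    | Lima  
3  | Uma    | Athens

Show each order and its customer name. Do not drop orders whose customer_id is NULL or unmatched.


LEFT JOIN keeps every row from orders (the left table); where customer_id has no match in customers, the customer columns become NULL. Walk through each order:
  - order 1 (Lamp): customer_id=1 -> matches Xander
  - order 2 (Mouse): customer_id=NULL, no match -> kept with NULL
  - order 3 (Headphones): customer_id=3 -> matches Uma
  - order 4 (Laptop): customer_id=2 -> matches Eve
All 4 rows appear; 1 has NULL customer.

SQL:
SELECT a.product, b.name AS customer
FROM orders a
LEFT JOIN customers b ON a.customer_id = b.id

Result:
product    | customer
-----------+---------
Lamp       | Xander  
Mouse      | NULL    
Headphones | Uma     
Laptop     | Eve     


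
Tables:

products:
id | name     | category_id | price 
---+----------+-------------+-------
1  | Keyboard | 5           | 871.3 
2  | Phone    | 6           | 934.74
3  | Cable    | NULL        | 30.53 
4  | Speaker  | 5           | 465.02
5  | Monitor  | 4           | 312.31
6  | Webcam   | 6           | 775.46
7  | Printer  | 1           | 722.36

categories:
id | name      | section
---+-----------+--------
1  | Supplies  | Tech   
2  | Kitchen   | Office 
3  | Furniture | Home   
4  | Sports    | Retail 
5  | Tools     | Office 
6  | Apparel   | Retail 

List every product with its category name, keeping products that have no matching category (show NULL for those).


LEFT JOIN keeps every row from products (the left table); where category_id has no match in categories, the category columns become NULL. Walk through each product:
  - product 1 (Keyboard): category_id=5 -> matches Tools
  - product 2 (Phone): category_id=6 -> matches Apparel
  - product 3 (Cable): category_id=NULL, no match -> kept with NULL
  - product 4 (Speaker): category_id=5 -> matches Tools
  - product 5 (Monitor): category_id=4 -> matches Sports
  - product 6 (Webcam): category_id=6 -> matches Apparel
  - product 7 (Printer): category_id=1 -> matches Supplies
All 7 rows appear; 1 has NULL category.

SQL:
SELECT a.name, b.name AS category
FROM products a
LEFT JOIN categories b ON a.category_id = b.id

Result:
name     | category
---------+---------
Keyboard | Tools   
Phone    | Apparel 
Cable    | NULL    
Speaker  | Tools   
Monitor  | Sports  
Webcam   | Apparel 
Printer  | Supplies


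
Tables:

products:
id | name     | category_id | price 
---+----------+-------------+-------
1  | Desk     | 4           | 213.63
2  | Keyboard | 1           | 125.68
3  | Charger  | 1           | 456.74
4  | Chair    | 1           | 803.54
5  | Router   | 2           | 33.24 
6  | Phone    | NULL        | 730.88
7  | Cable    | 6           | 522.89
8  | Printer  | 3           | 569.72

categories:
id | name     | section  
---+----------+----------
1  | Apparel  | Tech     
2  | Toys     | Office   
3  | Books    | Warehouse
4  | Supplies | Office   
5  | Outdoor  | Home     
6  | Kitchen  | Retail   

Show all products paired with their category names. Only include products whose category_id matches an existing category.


INNER JOIN keeps only products rows whose category_id matches an id in categories. Walk through each product:
  - product 1 (Desk): category_id=4 -> matches Supplies
  - product 2 (Keyboard): category_id=1 -> matches Apparel
  - product 3 (Charger): category_id=1 -> matches Apparel
  - product 4 (Chair): category_id=1 -> matches Apparel
  - product 5 (Router): category_id=2 -> matches Toys
  - product 6 (Phone): category_id=NULL, no match -> dropped
  - product 7 (Cable): category_id=6 -> matches Kitchen
  - product 8 (Printer): category_id=3 -> matches Books
So 1 of 8 rows is dropped.

SQL:
SELECT a.name, b.name AS category
FROM products a
INNER JOIN categories b ON a.category_id = b.id

Result:
name     | category
---------+---------
Desk     | Supplies
Keyboard | Apparel 
Charger  | Apparel 
Chair    | Apparel 
Router   | Toys    
Cable    | Kitchen 
Printer  | Books   


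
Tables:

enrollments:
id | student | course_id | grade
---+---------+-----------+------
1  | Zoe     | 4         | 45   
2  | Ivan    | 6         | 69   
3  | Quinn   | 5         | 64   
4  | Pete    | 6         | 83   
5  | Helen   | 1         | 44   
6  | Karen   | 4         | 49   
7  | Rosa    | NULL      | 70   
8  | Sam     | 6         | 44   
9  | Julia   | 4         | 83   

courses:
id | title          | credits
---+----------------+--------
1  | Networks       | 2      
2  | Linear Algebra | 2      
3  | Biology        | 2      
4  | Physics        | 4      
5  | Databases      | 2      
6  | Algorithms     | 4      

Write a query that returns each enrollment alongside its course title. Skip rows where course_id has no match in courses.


INNER JOIN keeps only enrollments rows whose course_id matches an id in courses. Walk through each enrollment:
  - enrollment 1 (Zoe): course_id=4 -> matches Physics
  - enrollment 2 (Ivan): course_id=6 -> matches Algorithms
  - enrollment 3 (Quinn): course_id=5 -> matches Databases
  - enrollment 4 (Pete): course_id=6 -> matches Algorithms
  - enrollment 5 (Helen): course_id=1 -> matches Networks
  - enrollment 6 (Karen): course_id=4 -> matches Physics
  - enrollment 7 (Rosa): course_id=NULL, no match -> dropped
  - enrollment 8 (Sam): course_id=6 -> matches Algorithms
  - enrollment 9 (Julia): course_id=4 -> matches Physics
So 1 of 9 rows is dropped.

SQL:
SELECT a.student, b.title AS course
FROM enrollments a
INNER JOIN courses b ON a.course_id = b.id

Result:
student | course    
--------+-----------
Zoe     | Physics   
Ivan    | Algorithms
Quinn   | Databases 
Pete    | Algorithms
Helen   | Networks  
Karen   | Physics   
Sam     | Algorithms
Julia   | Physics   


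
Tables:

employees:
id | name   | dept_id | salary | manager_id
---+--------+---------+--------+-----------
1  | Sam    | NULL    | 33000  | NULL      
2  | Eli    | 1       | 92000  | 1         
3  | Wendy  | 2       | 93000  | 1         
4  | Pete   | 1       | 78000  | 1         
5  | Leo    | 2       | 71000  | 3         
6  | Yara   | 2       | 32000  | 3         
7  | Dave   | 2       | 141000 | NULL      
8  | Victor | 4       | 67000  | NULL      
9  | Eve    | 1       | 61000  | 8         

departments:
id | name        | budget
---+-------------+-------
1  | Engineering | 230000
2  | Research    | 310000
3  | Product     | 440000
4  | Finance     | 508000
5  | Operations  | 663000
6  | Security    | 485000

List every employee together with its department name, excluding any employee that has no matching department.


INNER JOIN keeps only employees rows whose dept_id matches an id in departments. Walk through each employee:
  - employee 1 (Sam): dept_id=NULL, no match -> dropped
  - employee 2 (Eli): dept_id=1 -> matches Engineering
  - employee 3 (Wendy): dept_id=2 -> matches Research
  - employee 4 (Pete): dept_id=1 -> matches Engineering
  - employee 5 (Leo): dept_id=2 -> matches Research
  - employee 6 (Yara): dept_id=2 -> matches Research
  - employee 7 (Dave): dept_id=2 -> matches Research
  - employee 8 (Victor): dept_id=4 -> matches Finance
  - employee 9 (Eve): dept_id=1 -> matches Engineering
So 1 of 9 rows is dropped.

SQL:
SELECT a.name, b.name AS department
FROM employees a
INNER JOIN departments b ON a.dept_id = b.id

Result:
name   | department 
-------+------------
Eli    | Engineering
Wendy  | Research   
Pete   | Engineering
Leo    | Research   
Yara   | Research   
Dave   | Research   
Victor | Finance    
Eve    | Engineering


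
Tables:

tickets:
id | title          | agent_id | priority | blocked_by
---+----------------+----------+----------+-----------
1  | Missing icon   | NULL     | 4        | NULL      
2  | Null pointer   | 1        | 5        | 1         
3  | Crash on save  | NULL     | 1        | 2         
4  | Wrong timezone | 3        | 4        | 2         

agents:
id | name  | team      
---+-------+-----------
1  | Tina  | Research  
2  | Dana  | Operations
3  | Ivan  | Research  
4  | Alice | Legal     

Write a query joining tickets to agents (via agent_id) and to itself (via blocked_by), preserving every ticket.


Two LEFT JOINs from the same base table tickets: one to agents via agent_id, one to tickets itself via blocked_by. Both are LEFT so every ticket is preserved.
Match against agents:
  - ticket 1 (Missing icon): agent_id=NULL, no match -> kept with NULL
  - ticket 2 (Null pointer): agent_id=1 -> matches Tina
  - ticket 3 (Crash on save): agent_id=NULL, no match -> kept with NULL
  - ticket 4 (Wrong timezone): agent_id=3 -> matches Ivan
Match against tickets (self):
  - ticket 1 (Missing icon): blocked_by=NULL -> NULL
  - ticket 2 (Null pointer): blocked_by=1 -> Missing icon
  - ticket 3 (Crash on save): blocked_by=2 -> Null pointer
  - ticket 4 (Wrong timezone): blocked_by=2 -> Null pointer

SQL:
SELECT a.title, b.name AS agent, c.title AS blocked_by
FROM tickets a
LEFT JOIN agents b ON a.agent_id = b.id
LEFT JOIN tickets c ON a.blocked_by = c.id

Result:
title          | agent | blocked_by  
---------------+-------+-------------
Missing icon   | NULL  | NULL        
Null pointer   | Tina  | Missing icon
Crash on save  | NULL  | Null pointer
Wrong timezone | Ivan  | Null pointer


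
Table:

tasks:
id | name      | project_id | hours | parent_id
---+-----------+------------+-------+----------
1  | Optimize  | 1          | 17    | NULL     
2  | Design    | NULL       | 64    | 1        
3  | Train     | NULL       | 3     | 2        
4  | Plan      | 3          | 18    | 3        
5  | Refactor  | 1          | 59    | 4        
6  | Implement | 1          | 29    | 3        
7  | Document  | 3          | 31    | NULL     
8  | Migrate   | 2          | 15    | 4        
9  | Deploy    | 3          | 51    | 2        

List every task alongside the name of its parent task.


This is a self-join: tasks is joined to a second copy of itself, matching each row's parent_id to another row's id. Use LEFT JOIN so rows with parent_id=NULL are kept.
  - task 1 (Optimize): parent_id=NULL -> NULL
  - task 2 (Design): parent_id=1 -> Optimize
  - task 3 (Train): parent_id=2 -> Design
  - task 4 (Plan): parent_id=3 -> Train
  - task 5 (Refactor): parent_id=4 -> Plan
  - task 6 (Implement): parent_id=3 -> Train
  - task 7 (Document): parent_id=NULL -> NULL
  - task 8 (Migrate): parent_id=4 -> Plan
  - task 9 (Deploy): parent_id=2 -> Design

SQL:
SELECT a.name AS item, b.name AS parent
FROM tasks a
LEFT JOIN tasks b ON a.parent_id = b.id

Result:
item      | parent  
----------+---------
Optimize  | NULL    
Design    | Optimize
Train     | Design  
Plan      | Train   
Refactor  | Plan    
Implement | Train   
Document  | NULL    
Migrate   | Plan    
Deploy    | Design  


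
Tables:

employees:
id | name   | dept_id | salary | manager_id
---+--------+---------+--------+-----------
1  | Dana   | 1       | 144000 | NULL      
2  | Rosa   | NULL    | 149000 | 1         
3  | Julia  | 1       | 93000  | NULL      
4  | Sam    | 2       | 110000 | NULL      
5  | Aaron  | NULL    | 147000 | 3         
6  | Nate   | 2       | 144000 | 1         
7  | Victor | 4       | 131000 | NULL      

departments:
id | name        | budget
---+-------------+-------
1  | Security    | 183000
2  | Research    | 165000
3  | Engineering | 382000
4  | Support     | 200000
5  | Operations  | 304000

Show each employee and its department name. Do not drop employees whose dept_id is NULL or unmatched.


LEFT JOIN keeps every row from employees (the left table); where dept_id has no match in departments, the department columns become NULL. Walk through each employee:
  - employee 1 (Dana): dept_id=1 -> matches Security
  - employee 2 (Rosa): dept_id=NULL, no match -> kept with NULL
  - employee 3 (Julia): dept_id=1 -> matches Security
  - employee 4 (Sam): dept_id=2 -> matches Research
  - employee 5 (Aaron): dept_id=NULL, no match -> kept with NULL
  - employee 6 (Nate): dept_id=2 -> matches Research
  - employee 7 (Victor): dept_id=4 -> matches Support
All 7 rows appear; 2 have NULL department.

SQL:
SELECT a.name, b.name AS department
FROM employees a
LEFT JOIN departments b ON a.dept_id = b.id

Result:
name   | department
-------+-----------
Dana   | Security  
Rosa   | NULL      
Julia  | Security  
Sam    | Research  
Aaron  | NULL      
Nate   | Research  
Victor | Support   


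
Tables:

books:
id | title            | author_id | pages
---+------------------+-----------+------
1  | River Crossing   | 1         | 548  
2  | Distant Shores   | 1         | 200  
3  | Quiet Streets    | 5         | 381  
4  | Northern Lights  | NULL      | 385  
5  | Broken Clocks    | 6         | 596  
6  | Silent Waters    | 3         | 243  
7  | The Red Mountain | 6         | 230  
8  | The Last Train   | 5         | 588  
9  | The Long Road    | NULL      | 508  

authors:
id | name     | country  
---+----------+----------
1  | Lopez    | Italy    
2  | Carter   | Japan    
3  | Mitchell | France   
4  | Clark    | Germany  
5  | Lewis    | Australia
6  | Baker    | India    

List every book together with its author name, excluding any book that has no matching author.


INNER JOIN keeps only books rows whose author_id matches an id in authors. Walk through each book:
  - book 1 (River Crossing): author_id=1 -> matches Lopez
  - book 2 (Distant Shores): author_id=1 -> matches Lopez
  - book 3 (Quiet Streets): author_id=5 -> matches Lewis
  - book 4 (Northern Lights): author_id=NULL, no match -> dropped
  - book 5 (Broken Clocks): author_id=6 -> matches Baker
  - book 6 (Silent Waters): author_id=3 -> matches Mitchell
  - book 7 (The Red Mountain): author_id=6 -> matches Baker
  - book 8 (The Last Train): author_id=5 -> matches Lewis
  - book 9 (The Long Road): author_id=NULL, no match -> dropped
So 2 of 9 rows are dropped.

SQL:
SELECT a.title, b.name AS author
FROM books a
INNER JOIN authors b ON a.author_id = b.id

Result:
title            | author  
-----------------+---------
River Crossing   | Lopez   
Distant Shores   | Lopez   
Quiet Streets    | Lewis   
Broken Clocks    | Baker   
Silent Waters    | Mitchell
The Red Mountain | Baker   
The Last Train   | Lewis   


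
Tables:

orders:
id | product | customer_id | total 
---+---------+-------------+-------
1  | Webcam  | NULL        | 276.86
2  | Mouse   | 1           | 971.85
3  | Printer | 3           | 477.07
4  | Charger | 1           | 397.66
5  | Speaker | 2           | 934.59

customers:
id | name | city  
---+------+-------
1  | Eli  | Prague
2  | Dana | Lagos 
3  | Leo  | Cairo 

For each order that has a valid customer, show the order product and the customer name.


INNER JOIN keeps only orders rows whose customer_id matches an id in customers. Walk through each order:
  - order 1 (Webcam): customer_id=NULL, no match -> dropped
  - order 2 (Mouse): customer_id=1 -> matches Eli
  - order 3 (Printer): customer_id=3 -> matches Leo
  - order 4 (Charger): customer_id=1 -> matches Eli
  - order 5 (Speaker): customer_id=2 -> matches Dana
So 1 of 5 rows is dropped.

SQL:
SELECT a.product, b.name AS customer
FROM orders a
INNER JOIN customers b ON a.customer_id = b.id

Result:
product | customer
--------+---------
Mouse   | Eli     
Printer | Leo     
Charger | Eli     
Speaker | Dana    


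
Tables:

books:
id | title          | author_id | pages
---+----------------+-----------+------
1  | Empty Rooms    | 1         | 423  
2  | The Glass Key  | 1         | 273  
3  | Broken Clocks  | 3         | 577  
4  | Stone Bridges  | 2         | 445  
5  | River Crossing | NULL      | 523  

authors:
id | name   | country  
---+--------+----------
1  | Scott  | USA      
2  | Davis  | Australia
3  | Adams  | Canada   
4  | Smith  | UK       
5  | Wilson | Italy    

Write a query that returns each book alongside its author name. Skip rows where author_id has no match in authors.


INNER JOIN keeps only books rows whose author_id matches an id in authors. Walk through each book:
  - book 1 (Empty Rooms): author_id=1 -> matches Scott
  - book 2 (The Glass Key): author_id=1 -> matches Scott
  - book 3 (Broken Clocks): author_id=3 -> matches Adams
  - book 4 (Stone Bridges): author_id=2 -> matches Davis
  - book 5 (River Crossing): author_id=NULL, no match -> dropped
So 1 of 5 rows is dropped.

SQL:
SELECT a.title, b.name AS author
FROM books a
INNER JOIN authors b ON a.author_id = b.id

Result:
title         | author
--------------+-------
Empty Rooms   | Scott 
The Glass Key | Scott 
Broken Clocks | Adams 
Stone Bridges | Davis 


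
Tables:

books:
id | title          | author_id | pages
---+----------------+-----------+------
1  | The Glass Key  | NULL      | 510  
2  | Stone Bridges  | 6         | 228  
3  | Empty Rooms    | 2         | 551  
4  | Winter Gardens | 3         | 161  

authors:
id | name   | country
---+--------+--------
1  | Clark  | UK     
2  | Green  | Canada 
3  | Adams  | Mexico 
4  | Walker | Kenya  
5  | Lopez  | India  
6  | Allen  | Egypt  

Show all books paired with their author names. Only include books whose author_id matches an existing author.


INNER JOIN keeps only books rows whose author_id matches an id in authors. Walk through each book:
  - book 1 (The Glass Key): author_id=NULL, no match -> dropped
  - book 2 (Stone Bridges): author_id=6 -> matches Allen
  - book 3 (Empty Rooms): author_id=2 -> matches Green
  - book 4 (Winter Gardens): author_id=3 -> matches Adams
So 1 of 4 rows is dropped.

SQL:
SELECT a.title, b.name AS author
FROM books a
INNER JOIN authors b ON a.author_id = b.id

Result:
title          | author
---------------+-------
Stone Bridges  | Allen 
Empty Rooms    | Green 
Winter Gardens | Adams 


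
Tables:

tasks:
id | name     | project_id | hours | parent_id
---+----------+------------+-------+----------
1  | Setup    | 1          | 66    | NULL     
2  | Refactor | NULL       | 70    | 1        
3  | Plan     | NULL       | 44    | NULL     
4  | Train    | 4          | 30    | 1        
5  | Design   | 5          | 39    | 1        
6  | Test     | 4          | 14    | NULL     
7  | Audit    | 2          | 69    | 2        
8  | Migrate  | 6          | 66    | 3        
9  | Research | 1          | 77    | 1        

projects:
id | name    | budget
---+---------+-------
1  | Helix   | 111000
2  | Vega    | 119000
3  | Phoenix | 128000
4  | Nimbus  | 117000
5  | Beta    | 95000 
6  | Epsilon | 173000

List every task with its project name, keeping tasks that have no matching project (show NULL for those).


LEFT JOIN keeps every row from tasks (the left table); where project_id has no match in projects, the project columns become NULL. Walk through each task:
  - task 1 (Setup): project_id=1 -> matches Helix
  - task 2 (Refactor): project_id=NULL, no match -> kept with NULL
  - task 3 (Plan): project_id=NULL, no match -> kept with NULL
  - task 4 (Train): project_id=4 -> matches Nimbus
  - task 5 (Design): project_id=5 -> matches Beta
  - task 6 (Test): project_id=4 -> matches Nimbus
  - task 7 (Audit): project_id=2 -> matches Vega
  - task 8 (Migrate): project_id=6 -> matches Epsilon
  - task 9 (Research): project_id=1 -> matches Helix
All 9 rows appear; 2 have NULL project.

SQL:
SELECT a.name, b.name AS project
FROM tasks a
LEFT JOIN projects b ON a.project_id = b.id

Result:
name     | project
---------+--------
Setup    | Helix  
Refactor | NULL   
Plan     | NULL   
Train    | Nimbus 
Design   | Beta   
Test     | Nimbus 
Audit    | Vega   
Migrate  | Epsilon
Research | Helix  


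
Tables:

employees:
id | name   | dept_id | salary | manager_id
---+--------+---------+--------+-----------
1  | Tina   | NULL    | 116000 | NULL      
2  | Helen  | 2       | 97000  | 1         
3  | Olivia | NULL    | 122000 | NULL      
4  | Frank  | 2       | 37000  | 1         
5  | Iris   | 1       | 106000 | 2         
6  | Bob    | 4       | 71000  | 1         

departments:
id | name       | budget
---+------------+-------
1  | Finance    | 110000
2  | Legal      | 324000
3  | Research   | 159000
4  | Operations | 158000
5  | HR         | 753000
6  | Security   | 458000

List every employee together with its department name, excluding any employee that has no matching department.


INNER JOIN keeps only employees rows whose dept_id matches an id in departments. Walk through each employee:
  - employee 1 (Tina): dept_id=NULL, no match -> dropped
  - employee 2 (Helen): dept_id=2 -> matches Legal
  - employee 3 (Olivia): dept_id=NULL, no match -> dropped
  - employee 4 (Frank): dept_id=2 -> matches Legal
  - employee 5 (Iris): dept_id=1 -> matches Finance
  - employee 6 (Bob): dept_id=4 -> matches Operations
So 2 of 6 rows are dropped.

SQL:
SELECT a.name, b.name AS department
FROM employees a
INNER JOIN departments b ON a.dept_id = b.id

Result:
name  | department
------+-----------
Helen | Legal     
Frank | Legal     
Iris  | Finance   
Bob   | Operations


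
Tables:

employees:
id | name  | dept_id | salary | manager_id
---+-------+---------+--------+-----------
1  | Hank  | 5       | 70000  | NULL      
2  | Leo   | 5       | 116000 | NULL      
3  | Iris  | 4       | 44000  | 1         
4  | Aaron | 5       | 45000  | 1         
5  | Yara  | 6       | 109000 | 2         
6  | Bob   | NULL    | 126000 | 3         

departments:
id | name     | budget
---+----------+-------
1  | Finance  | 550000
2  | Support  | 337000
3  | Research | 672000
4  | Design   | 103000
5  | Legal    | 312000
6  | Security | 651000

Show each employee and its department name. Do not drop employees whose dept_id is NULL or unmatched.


LEFT JOIN keeps every row from employees (the left table); where dept_id has no match in departments, the department columns become NULL. Walk through each employee:
  - employee 1 (Hank): dept_id=5 -> matches Legal
  - employee 2 (Leo): dept_id=5 -> matches Legal
  - employee 3 (Iris): dept_id=4 -> matches Design
  - employee 4 (Aaron): dept_id=5 -> matches Legal
  - employee 5 (Yara): dept_id=6 -> matches Security
  - employee 6 (Bob): dept_id=NULL, no match -> kept with NULL
All 6 rows appear; 1 has NULL department.

SQL:
SELECT a.name, b.name AS department
FROM employees a
LEFT JOIN departments b ON a.dept_id = b.id

Result:
name  | department
------+-----------
Hank  | Legal     
Leo   | Legal     
Iris  | Design    
Aaron | Legal     
Yara  | Security  
Bob   | NULL      


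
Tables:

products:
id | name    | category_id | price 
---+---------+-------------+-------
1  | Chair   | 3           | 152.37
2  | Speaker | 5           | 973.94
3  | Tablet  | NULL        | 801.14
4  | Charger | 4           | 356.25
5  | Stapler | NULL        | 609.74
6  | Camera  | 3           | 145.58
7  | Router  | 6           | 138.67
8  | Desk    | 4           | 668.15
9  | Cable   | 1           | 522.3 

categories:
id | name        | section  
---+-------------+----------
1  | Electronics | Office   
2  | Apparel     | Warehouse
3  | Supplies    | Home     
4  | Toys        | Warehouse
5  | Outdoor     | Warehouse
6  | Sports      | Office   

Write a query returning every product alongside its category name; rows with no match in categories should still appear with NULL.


LEFT JOIN keeps every row from products (the left table); where category_id has no match in categories, the category columns become NULL. Walk through each product:
  - product 1 (Chair): category_id=3 -> matches Supplies
  - product 2 (Speaker): category_id=5 -> matches Outdoor
  - product 3 (Tablet): category_id=NULL, no match -> kept with NULL
  - product 4 (Charger): category_id=4 -> matches Toys
  - product 5 (Stapler): category_id=NULL, no match -> kept with NULL
  - product 6 (Camera): category_id=3 -> matches Supplies
  - product 7 (Router): category_id=6 -> matches Sports
  - product 8 (Desk): category_id=4 -> matches Toys
  - product 9 (Cable): category_id=1 -> matches Electronics
All 9 rows appear; 2 have NULL category.

SQL:
SELECT a.name, b.name AS category
FROM products a
LEFT JOIN categories b ON a.category_id = b.id

Result:
name    | category   
--------+------------
Chair   | Supplies   
Speaker | Outdoor    
Tablet  | NULL       
Charger | Toys       
Stapler | NULL       
Camera  | Supplies   
Router  | Sports     
Desk    | Toys       
Cable   | Electronics
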